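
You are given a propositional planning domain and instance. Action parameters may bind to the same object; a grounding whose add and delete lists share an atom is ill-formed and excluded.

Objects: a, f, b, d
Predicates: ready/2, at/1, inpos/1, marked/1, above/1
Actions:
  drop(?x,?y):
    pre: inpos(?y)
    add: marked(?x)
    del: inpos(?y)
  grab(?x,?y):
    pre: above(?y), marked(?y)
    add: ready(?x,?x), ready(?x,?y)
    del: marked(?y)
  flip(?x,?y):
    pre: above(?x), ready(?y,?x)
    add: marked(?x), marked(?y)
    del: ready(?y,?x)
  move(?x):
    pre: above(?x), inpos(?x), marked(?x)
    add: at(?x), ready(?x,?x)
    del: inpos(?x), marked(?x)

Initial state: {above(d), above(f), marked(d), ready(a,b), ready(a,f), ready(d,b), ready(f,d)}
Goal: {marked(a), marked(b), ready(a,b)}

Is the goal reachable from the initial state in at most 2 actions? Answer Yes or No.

No

1. grab(b,d)  →  {above(d), above(f), ready(a,b), ready(a,f), ready(b,b), ready(b,d), ready(d,b), ready(f,d)}
2. flip(f,a)  →  {above(d), above(f), marked(a), marked(f), ready(a,b), ready(b,b), ready(b,d), ready(d,b), ready(f,d)}
3. flip(d,b)  →  {above(d), above(f), marked(a), marked(b), marked(d), marked(f), ready(a,b), ready(b,b), ready(d,b), ready(f,d)}
optimal plan length = 3; 3 > 2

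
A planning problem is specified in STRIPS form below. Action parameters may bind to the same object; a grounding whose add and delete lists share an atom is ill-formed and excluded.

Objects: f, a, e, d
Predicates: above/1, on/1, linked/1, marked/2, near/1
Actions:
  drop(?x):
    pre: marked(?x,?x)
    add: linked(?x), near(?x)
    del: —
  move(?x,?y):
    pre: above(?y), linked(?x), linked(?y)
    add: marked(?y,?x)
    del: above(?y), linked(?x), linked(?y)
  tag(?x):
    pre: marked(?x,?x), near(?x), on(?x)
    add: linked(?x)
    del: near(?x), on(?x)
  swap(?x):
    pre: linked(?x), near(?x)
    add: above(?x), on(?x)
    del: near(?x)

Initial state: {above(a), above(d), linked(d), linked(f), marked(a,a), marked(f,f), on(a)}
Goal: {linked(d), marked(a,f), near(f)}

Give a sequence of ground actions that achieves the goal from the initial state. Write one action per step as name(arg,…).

drop(f); drop(a); move(f,a)

1. drop(f)  →  {above(a), above(d), linked(d), linked(f), marked(a,a), marked(f,f), near(f), on(a)}
2. drop(a)  →  {above(a), above(d), linked(a), linked(d), linked(f), marked(a,a), marked(f,f), near(a), near(f), on(a)}
3. move(f,a)  →  {above(d), linked(d), marked(a,a), marked(a,f), marked(f,f), near(a), near(f), on(a)}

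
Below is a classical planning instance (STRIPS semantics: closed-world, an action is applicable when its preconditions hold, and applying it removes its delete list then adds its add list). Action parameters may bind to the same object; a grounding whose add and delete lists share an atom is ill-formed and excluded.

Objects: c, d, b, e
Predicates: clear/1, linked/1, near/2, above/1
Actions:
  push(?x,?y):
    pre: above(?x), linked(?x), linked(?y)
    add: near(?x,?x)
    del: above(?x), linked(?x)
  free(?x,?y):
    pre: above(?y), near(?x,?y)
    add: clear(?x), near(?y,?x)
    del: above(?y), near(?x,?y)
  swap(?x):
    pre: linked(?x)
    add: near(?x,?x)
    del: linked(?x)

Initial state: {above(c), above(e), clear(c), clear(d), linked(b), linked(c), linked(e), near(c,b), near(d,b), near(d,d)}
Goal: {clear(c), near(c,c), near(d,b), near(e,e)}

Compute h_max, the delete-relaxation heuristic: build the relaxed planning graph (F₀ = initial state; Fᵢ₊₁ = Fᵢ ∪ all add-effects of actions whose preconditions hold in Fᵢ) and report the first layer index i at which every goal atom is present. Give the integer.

1

F0 = init (10 atoms)
F1 = F0 ∪ {near(b,b), near(c,c), near(e,e)}  (13 atoms)
goal ⊆ F1  ⇒  h_max = 1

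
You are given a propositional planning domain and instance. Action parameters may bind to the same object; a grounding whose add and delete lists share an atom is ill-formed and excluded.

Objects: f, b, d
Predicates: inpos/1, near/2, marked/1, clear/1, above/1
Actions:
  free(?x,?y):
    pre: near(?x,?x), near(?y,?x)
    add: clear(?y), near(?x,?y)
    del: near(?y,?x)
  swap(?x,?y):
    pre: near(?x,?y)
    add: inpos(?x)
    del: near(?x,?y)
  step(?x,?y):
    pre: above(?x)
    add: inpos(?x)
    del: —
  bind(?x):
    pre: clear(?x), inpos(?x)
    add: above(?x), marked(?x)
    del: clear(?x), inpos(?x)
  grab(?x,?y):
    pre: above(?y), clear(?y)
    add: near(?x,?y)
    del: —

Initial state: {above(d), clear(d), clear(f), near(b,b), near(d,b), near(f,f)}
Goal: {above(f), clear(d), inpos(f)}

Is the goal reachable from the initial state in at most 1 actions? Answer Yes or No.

1. swap(f,f)  →  {above(d), clear(d), clear(f), inpos(f), near(b,b), near(d,b)}
2. bind(f)  →  {above(d), above(f), clear(d), marked(f), near(b,b), near(d,b)}
3. step(f,f)  →  {above(d), above(f), clear(d), inpos(f), marked(f), near(b,b), near(d,b)}
optimal plan length = 3; 3 > 1

No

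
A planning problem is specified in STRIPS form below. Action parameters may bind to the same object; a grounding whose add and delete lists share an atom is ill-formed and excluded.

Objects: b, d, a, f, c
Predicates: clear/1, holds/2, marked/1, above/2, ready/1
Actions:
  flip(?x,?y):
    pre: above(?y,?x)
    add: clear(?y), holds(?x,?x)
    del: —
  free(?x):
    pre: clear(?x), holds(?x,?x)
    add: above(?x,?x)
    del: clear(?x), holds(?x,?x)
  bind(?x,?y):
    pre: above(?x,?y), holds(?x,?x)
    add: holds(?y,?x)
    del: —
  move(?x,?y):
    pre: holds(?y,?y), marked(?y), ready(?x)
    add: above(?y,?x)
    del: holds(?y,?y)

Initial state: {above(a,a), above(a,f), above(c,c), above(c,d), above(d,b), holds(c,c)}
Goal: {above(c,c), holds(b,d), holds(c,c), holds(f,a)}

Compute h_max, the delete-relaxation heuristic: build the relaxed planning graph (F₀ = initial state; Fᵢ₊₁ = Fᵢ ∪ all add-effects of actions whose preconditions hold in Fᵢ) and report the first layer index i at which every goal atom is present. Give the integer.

F0 = init (6 atoms)
F1 = F0 ∪ {clear(a), clear(c), clear(d), holds(a,a), holds(b,b), holds(d,c), holds(d,d), holds(f,f)}  (14 atoms)
F2 = F1 ∪ {above(d,d), holds(b,d), holds(f,a)}  (17 atoms)
goal ⊆ F2  ⇒  h_max = 2

2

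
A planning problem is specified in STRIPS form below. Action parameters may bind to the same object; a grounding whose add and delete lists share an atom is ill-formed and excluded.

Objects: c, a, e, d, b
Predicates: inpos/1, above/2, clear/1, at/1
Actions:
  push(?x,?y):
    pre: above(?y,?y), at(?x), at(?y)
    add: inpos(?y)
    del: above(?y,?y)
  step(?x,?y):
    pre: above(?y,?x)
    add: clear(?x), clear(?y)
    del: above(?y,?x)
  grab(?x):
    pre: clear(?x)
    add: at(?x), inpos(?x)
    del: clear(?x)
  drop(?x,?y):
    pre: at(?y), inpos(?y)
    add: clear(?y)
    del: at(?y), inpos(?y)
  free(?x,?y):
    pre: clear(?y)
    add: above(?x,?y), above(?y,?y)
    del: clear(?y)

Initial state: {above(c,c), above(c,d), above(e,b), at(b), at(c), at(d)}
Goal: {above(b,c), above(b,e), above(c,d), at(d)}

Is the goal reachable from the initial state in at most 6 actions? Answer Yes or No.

1. step(c,c)  →  {above(c,d), above(e,b), at(b), at(c), at(d), clear(c)}
2. step(b,e)  →  {above(c,d), at(b), at(c), at(d), clear(b), clear(c), clear(e)}
3. free(b,c)  →  {above(b,c), above(c,c), above(c,d), at(b), at(c), at(d), clear(b), clear(e)}
4. free(b,e)  →  {above(b,c), above(b,e), above(c,c), above(c,d), above(e,e), at(b), at(c), at(d), clear(b)}
optimal plan length = 4; 4 ≤ 6

Yes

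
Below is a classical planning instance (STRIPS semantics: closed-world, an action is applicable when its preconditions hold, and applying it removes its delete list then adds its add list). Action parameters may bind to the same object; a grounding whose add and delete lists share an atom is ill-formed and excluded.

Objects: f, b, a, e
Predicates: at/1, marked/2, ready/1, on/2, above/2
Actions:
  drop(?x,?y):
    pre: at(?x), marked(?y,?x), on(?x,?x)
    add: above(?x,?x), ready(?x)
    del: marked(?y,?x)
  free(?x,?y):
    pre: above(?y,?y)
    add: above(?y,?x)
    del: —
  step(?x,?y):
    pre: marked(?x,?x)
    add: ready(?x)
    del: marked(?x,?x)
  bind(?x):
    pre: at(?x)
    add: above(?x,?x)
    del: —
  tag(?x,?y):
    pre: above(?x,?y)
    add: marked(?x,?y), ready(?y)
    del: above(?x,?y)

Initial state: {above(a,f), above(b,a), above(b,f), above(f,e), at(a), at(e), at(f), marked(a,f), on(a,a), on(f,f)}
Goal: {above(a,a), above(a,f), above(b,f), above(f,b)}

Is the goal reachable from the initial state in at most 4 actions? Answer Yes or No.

1. drop(f,a)  →  {above(a,f), above(b,a), above(b,f), above(f,e), above(f,f), at(a), at(e), at(f), on(a,a), on(f,f), ready(f)}
2. free(b,f)  →  {above(a,f), above(b,a), above(b,f), above(f,b), above(f,e), above(f,f), at(a), at(e), at(f), on(a,a), on(f,f), ready(f)}
3. bind(a)  →  {above(a,a), above(a,f), above(b,a), above(b,f), above(f,b), above(f,e), above(f,f), at(a), at(e), at(f), on(a,a), on(f,f), ready(f)}
optimal plan length = 3; 3 ≤ 4

Yes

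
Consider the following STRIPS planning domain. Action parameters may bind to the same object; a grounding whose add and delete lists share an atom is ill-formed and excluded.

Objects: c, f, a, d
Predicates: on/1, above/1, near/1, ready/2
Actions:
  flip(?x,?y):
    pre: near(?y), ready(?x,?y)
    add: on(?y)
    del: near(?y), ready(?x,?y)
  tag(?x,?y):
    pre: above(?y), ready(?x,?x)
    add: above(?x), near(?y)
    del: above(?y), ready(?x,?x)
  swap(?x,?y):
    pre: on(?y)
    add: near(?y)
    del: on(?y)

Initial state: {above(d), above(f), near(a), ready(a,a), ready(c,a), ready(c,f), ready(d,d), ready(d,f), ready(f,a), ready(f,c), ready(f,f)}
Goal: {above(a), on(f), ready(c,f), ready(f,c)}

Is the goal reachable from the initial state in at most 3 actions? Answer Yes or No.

Yes

1. tag(a,f)  →  {above(a), above(d), near(a), near(f), ready(c,a), ready(c,f), ready(d,d), ready(d,f), ready(f,a), ready(f,c), ready(f,f)}
2. flip(f,f)  →  {above(a), above(d), near(a), on(f), ready(c,a), ready(c,f), ready(d,d), ready(d,f), ready(f,a), ready(f,c)}
optimal plan length = 2; 2 ≤ 3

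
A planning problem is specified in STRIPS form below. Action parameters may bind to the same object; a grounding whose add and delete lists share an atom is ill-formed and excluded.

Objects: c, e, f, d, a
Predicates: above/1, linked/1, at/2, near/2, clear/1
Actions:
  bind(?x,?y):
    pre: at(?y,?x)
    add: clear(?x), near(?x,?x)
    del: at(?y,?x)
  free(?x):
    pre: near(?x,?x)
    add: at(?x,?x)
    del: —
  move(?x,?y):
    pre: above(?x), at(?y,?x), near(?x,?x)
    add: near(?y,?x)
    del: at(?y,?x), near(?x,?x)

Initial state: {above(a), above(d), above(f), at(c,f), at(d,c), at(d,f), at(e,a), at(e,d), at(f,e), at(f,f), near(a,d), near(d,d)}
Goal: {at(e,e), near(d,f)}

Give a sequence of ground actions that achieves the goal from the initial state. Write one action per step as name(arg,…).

bind(e,f); bind(f,c); free(e); move(f,d)

1. bind(e,f)  →  {above(a), above(d), above(f), at(c,f), at(d,c), at(d,f), at(e,a), at(e,d), at(f,f), clear(e), near(a,d), near(d,d), near(e,e)}
2. bind(f,c)  →  {above(a), above(d), above(f), at(d,c), at(d,f), at(e,a), at(e,d), at(f,f), clear(e), clear(f), near(a,d), near(d,d), near(e,e), near(f,f)}
3. free(e)  →  {above(a), above(d), above(f), at(d,c), at(d,f), at(e,a), at(e,d), at(e,e), at(f,f), clear(e), clear(f), near(a,d), near(d,d), near(e,e), near(f,f)}
4. move(f,d)  →  {above(a), above(d), above(f), at(d,c), at(e,a), at(e,d), at(e,e), at(f,f), clear(e), clear(f), near(a,d), near(d,d), near(d,f), near(e,e)}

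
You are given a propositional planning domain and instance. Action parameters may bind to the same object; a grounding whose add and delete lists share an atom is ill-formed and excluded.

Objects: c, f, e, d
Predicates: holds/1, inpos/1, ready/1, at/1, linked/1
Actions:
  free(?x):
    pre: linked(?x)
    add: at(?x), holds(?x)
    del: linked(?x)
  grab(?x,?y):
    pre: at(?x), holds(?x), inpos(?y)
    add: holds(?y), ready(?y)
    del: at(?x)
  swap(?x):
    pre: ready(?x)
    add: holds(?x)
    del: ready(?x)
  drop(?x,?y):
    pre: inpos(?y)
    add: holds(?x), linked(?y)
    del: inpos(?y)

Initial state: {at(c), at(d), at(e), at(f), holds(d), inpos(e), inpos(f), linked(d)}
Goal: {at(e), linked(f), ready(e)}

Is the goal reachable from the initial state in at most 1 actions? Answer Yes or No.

No

1. grab(d,e)  →  {at(c), at(e), at(f), holds(d), holds(e), inpos(e), inpos(f), linked(d), ready(e)}
2. drop(c,f)  →  {at(c), at(e), at(f), holds(c), holds(d), holds(e), inpos(e), linked(d), linked(f), ready(e)}
optimal plan length = 2; 2 > 1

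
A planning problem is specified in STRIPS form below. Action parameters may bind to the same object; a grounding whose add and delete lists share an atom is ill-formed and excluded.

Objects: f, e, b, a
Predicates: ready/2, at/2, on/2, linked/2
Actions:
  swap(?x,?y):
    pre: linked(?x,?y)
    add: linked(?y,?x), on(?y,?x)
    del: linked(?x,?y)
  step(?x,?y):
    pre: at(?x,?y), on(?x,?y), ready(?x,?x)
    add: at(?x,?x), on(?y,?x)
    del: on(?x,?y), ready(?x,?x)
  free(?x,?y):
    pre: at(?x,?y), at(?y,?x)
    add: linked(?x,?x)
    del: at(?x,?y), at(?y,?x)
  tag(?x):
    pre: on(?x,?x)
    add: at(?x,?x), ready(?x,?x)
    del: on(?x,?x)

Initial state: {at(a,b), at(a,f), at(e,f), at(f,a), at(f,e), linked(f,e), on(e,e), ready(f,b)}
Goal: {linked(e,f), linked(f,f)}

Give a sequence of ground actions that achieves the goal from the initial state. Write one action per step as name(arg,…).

1. swap(f,e)  →  {at(a,b), at(a,f), at(e,f), at(f,a), at(f,e), linked(e,f), on(e,e), on(e,f), ready(f,b)}
2. free(f,e)  →  {at(a,b), at(a,f), at(f,a), linked(e,f), linked(f,f), on(e,e), on(e,f), ready(f,b)}

swap(f,e); free(f,e)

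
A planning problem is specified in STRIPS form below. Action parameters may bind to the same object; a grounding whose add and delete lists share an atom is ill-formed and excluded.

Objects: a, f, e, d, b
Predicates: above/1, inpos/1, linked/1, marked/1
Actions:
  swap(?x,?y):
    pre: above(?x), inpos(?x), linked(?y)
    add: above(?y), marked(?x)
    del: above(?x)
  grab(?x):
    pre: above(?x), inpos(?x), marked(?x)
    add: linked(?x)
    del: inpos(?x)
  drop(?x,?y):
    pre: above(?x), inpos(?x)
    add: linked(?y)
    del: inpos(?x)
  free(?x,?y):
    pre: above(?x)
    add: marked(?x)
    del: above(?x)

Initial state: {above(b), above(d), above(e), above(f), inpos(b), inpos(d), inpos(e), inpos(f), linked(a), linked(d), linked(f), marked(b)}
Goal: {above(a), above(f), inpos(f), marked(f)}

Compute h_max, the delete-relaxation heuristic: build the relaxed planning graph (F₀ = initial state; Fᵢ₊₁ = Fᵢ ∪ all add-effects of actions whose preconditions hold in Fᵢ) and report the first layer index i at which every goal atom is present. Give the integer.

F0 = init (12 atoms)
F1 = F0 ∪ {above(a), linked(b), linked(e), marked(d), marked(e), marked(f)}  (18 atoms)
goal ⊆ F1  ⇒  h_max = 1

1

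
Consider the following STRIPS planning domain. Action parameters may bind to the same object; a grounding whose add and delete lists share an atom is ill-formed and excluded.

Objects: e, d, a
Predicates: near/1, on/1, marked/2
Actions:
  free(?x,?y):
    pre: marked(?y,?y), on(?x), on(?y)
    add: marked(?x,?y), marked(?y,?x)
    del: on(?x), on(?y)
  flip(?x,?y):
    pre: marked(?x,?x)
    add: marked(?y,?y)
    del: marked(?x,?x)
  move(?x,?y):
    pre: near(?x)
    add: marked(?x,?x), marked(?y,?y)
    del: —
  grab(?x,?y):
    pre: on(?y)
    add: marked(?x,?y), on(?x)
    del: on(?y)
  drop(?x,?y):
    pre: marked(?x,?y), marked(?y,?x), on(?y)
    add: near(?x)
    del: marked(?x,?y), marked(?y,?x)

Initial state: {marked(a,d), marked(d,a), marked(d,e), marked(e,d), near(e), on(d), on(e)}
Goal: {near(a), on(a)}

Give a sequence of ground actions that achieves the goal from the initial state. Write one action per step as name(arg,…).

grab(a,e); drop(a,d)

1. grab(a,e)  →  {marked(a,d), marked(a,e), marked(d,a), marked(d,e), marked(e,d), near(e), on(a), on(d)}
2. drop(a,d)  →  {marked(a,e), marked(d,e), marked(e,d), near(a), near(e), on(a), on(d)}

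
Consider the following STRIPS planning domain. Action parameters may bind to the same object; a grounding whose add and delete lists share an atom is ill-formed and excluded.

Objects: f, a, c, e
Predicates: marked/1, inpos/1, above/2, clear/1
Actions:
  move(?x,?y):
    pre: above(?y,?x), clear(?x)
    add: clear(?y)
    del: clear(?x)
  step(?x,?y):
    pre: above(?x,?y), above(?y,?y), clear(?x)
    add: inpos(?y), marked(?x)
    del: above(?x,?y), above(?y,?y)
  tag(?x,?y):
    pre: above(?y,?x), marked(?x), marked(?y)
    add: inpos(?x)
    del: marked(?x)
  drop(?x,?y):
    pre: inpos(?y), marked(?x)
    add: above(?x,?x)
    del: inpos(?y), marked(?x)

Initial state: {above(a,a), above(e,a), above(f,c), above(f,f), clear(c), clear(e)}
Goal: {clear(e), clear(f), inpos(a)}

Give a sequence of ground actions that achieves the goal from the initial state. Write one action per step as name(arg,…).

1. move(c,f)  →  {above(a,a), above(e,a), above(f,c), above(f,f), clear(e), clear(f)}
2. step(e,a)  →  {above(f,c), above(f,f), clear(e), clear(f), inpos(a), marked(e)}

move(c,f); step(e,a)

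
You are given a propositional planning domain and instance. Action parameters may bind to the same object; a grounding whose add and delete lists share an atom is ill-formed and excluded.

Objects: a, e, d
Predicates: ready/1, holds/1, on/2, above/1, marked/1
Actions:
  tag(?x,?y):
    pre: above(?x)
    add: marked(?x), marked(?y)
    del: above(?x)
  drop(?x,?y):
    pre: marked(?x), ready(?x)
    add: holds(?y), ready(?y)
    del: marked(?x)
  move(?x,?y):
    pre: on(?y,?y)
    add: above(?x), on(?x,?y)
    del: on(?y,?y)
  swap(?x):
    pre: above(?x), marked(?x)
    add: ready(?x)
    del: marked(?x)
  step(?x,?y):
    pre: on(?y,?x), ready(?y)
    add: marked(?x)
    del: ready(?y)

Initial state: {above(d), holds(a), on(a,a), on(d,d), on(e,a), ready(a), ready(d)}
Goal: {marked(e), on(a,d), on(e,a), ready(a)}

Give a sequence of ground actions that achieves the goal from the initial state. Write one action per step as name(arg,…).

1. tag(d,e)  →  {holds(a), marked(d), marked(e), on(a,a), on(d,d), on(e,a), ready(a), ready(d)}
2. move(a,d)  →  {above(a), holds(a), marked(d), marked(e), on(a,a), on(a,d), on(e,a), ready(a), ready(d)}

tag(d,e); move(a,d)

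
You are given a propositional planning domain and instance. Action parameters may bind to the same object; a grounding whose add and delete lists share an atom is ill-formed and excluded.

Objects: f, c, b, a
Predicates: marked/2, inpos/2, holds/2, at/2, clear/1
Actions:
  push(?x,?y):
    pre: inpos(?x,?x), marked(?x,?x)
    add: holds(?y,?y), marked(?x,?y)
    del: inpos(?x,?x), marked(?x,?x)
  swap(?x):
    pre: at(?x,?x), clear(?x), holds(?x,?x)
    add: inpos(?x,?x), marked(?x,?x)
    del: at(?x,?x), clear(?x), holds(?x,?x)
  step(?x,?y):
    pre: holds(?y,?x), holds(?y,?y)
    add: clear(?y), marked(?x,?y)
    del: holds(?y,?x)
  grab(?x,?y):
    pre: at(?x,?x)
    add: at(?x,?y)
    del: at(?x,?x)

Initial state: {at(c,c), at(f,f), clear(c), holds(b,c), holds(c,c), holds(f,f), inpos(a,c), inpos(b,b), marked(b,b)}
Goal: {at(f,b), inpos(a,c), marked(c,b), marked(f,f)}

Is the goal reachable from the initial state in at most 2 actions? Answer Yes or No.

No

1. swap(c)  →  {at(f,f), holds(b,c), holds(f,f), inpos(a,c), inpos(b,b), inpos(c,c), marked(b,b), marked(c,c)}
2. push(c,b)  →  {at(f,f), holds(b,b), holds(b,c), holds(f,f), inpos(a,c), inpos(b,b), marked(b,b), marked(c,b)}
3. step(f,f)  →  {at(f,f), clear(f), holds(b,b), holds(b,c), inpos(a,c), inpos(b,b), marked(b,b), marked(c,b), marked(f,f)}
4. grab(f,b)  →  {at(f,b), clear(f), holds(b,b), holds(b,c), inpos(a,c), inpos(b,b), marked(b,b), marked(c,b), marked(f,f)}
optimal plan length = 4; 4 > 2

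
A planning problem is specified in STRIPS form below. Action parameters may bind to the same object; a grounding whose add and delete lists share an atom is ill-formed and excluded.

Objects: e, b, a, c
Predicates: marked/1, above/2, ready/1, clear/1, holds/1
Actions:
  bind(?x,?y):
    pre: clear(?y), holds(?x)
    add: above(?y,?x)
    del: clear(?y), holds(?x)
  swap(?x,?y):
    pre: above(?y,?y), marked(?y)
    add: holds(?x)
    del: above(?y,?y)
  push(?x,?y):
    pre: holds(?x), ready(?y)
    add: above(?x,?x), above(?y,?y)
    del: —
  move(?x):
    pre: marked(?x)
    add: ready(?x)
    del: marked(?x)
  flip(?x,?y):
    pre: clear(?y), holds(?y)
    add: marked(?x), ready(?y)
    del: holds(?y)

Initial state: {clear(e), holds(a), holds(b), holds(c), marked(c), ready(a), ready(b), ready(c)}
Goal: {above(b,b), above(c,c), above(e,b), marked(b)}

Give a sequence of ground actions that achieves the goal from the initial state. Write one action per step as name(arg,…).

1. push(b,c)  →  {above(b,b), above(c,c), clear(e), holds(a), holds(b), holds(c), marked(c), ready(a), ready(b), ready(c)}
2. swap(e,c)  →  {above(b,b), clear(e), holds(a), holds(b), holds(c), holds(e), marked(c), ready(a), ready(b), ready(c)}
3. push(e,c)  →  {above(b,b), above(c,c), above(e,e), clear(e), holds(a), holds(b), holds(c), holds(e), marked(c), ready(a), ready(b), ready(c)}
4. flip(b,e)  →  {above(b,b), above(c,c), above(e,e), clear(e), holds(a), holds(b), holds(c), marked(b), marked(c), ready(a), ready(b), ready(c), ready(e)}
5. bind(b,e)  →  {above(b,b), above(c,c), above(e,b), above(e,e), holds(a), holds(c), marked(b), marked(c), ready(a), ready(b), ready(c), ready(e)}

push(b,c); swap(e,c); push(e,c); flip(b,e); bind(b,e)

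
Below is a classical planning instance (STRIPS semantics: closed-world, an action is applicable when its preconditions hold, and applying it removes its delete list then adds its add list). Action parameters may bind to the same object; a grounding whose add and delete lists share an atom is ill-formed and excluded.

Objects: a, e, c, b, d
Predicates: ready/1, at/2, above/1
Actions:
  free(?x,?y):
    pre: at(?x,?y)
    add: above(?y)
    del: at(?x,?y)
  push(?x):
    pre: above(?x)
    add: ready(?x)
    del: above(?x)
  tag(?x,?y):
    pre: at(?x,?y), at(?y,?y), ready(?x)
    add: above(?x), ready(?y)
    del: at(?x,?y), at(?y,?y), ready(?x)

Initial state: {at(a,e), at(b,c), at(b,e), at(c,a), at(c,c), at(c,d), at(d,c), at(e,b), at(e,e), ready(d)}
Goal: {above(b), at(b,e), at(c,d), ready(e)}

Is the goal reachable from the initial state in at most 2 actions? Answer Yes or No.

1. free(a,e)  →  {above(e), at(b,c), at(b,e), at(c,a), at(c,c), at(c,d), at(d,c), at(e,b), at(e,e), ready(d)}
2. free(e,b)  →  {above(b), above(e), at(b,c), at(b,e), at(c,a), at(c,c), at(c,d), at(d,c), at(e,e), ready(d)}
3. push(e)  →  {above(b), at(b,c), at(b,e), at(c,a), at(c,c), at(c,d), at(d,c), at(e,e), ready(d), ready(e)}
optimal plan length = 3; 3 > 2

No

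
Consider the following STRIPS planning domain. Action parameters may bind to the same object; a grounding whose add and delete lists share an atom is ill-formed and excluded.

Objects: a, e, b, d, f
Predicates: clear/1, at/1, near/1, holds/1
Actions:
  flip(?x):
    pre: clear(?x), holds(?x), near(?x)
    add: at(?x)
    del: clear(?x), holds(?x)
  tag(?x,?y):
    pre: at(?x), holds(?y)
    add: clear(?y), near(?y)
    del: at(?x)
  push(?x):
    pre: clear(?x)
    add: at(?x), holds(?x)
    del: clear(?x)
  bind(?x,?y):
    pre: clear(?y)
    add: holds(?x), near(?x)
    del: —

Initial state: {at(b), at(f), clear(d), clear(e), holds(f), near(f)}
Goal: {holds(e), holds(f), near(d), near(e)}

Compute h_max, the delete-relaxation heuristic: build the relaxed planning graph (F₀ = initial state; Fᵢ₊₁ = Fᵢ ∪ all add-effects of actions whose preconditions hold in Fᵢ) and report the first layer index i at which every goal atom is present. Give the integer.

F0 = init (6 atoms)
F1 = F0 ∪ {at(d), at(e), clear(f), holds(a), holds(b), holds(d), holds(e), near(a), near(b), near(d), near(e)}  (17 atoms)
goal ⊆ F1  ⇒  h_max = 1

1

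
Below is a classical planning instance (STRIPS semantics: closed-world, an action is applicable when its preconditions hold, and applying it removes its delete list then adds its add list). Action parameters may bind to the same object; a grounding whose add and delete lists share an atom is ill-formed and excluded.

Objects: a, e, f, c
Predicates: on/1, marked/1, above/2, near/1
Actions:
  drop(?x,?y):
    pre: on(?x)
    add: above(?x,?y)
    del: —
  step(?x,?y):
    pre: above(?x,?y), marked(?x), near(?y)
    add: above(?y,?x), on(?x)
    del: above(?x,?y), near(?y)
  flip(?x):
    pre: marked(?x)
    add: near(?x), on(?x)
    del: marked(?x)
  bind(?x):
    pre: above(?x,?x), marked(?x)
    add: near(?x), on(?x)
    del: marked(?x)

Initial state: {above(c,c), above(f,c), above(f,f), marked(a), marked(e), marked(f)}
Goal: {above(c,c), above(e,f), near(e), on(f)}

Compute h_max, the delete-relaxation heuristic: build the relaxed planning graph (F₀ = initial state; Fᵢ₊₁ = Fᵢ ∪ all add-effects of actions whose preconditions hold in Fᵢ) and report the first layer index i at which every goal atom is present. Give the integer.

F0 = init (6 atoms)
F1 = F0 ∪ {near(a), near(e), near(f), on(a), on(e), on(f)}  (12 atoms)
F2 = F1 ∪ {above(a,a), above(a,c), above(a,e), above(a,f), above(e,a), above(e,c), above(e,e), above(e,f), above(f,a), above(f,e)}  (22 atoms)
goal ⊆ F2  ⇒  h_max = 2

2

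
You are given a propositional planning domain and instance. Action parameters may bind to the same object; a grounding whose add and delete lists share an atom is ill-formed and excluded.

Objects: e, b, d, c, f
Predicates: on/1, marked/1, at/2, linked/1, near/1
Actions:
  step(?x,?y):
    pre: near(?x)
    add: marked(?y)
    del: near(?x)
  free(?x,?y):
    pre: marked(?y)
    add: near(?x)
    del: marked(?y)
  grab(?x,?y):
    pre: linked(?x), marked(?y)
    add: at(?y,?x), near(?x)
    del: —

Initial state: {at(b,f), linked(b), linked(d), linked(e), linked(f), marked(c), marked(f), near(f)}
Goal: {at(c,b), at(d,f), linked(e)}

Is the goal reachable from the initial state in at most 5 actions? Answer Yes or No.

1. step(f,d)  →  {at(b,f), linked(b), linked(d), linked(e), linked(f), marked(c), marked(d), marked(f)}
2. grab(b,c)  →  {at(b,f), at(c,b), linked(b), linked(d), linked(e), linked(f), marked(c), marked(d), marked(f), near(b)}
3. grab(f,d)  →  {at(b,f), at(c,b), at(d,f), linked(b), linked(d), linked(e), linked(f), marked(c), marked(d), marked(f), near(b), near(f)}
optimal plan length = 3; 3 ≤ 5

Yes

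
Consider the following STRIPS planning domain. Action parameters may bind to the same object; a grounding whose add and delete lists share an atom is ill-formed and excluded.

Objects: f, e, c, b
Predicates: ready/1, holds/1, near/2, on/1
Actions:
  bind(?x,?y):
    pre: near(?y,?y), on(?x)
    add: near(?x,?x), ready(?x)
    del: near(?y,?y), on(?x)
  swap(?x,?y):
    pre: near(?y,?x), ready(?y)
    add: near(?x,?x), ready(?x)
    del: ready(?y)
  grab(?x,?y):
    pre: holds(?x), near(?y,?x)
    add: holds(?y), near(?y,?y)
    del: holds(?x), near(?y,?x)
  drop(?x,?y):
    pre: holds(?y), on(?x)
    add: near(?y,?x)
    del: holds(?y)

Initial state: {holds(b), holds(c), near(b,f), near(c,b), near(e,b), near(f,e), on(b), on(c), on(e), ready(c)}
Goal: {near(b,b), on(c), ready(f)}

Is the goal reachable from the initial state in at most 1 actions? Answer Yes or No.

1. swap(b,c)  →  {holds(b), holds(c), near(b,b), near(b,f), near(c,b), near(e,b), near(f,e), on(b), on(c), on(e), ready(b)}
2. swap(f,b)  →  {holds(b), holds(c), near(b,b), near(b,f), near(c,b), near(e,b), near(f,e), near(f,f), on(b), on(c), on(e), ready(f)}
optimal plan length = 2; 2 > 1

No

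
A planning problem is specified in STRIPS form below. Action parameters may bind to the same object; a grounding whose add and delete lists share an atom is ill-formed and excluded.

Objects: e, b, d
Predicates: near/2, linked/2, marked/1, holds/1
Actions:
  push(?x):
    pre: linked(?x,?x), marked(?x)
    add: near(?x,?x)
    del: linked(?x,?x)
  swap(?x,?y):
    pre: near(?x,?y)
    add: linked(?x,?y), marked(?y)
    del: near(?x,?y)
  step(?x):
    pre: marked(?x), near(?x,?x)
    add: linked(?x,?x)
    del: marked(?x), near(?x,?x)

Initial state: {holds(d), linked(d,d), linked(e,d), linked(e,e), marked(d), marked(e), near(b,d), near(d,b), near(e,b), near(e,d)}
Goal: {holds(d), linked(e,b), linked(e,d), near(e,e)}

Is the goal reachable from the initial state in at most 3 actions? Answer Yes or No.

1. push(e)  →  {holds(d), linked(d,d), linked(e,d), marked(d), marked(e), near(b,d), near(d,b), near(e,b), near(e,d), near(e,e)}
2. swap(e,b)  →  {holds(d), linked(d,d), linked(e,b), linked(e,d), marked(b), marked(d), marked(e), near(b,d), near(d,b), near(e,d), near(e,e)}
optimal plan length = 2; 2 ≤ 3

Yes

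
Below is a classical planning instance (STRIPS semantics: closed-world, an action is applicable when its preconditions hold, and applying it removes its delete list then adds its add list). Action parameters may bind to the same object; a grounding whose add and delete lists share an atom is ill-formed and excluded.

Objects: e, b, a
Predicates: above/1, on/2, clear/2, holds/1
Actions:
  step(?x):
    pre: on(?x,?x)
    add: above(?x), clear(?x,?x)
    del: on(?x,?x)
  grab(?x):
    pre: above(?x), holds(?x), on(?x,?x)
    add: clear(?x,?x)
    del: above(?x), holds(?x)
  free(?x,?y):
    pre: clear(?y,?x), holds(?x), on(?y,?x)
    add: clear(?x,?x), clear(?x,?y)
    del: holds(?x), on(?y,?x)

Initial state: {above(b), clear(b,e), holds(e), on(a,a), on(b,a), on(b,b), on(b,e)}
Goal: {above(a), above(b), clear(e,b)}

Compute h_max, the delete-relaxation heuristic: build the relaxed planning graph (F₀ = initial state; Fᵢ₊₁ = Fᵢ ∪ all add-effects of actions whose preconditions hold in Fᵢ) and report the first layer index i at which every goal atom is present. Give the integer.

F0 = init (7 atoms)
F1 = F0 ∪ {above(a), clear(a,a), clear(b,b), clear(e,b), clear(e,e)}  (12 atoms)
goal ⊆ F1  ⇒  h_max = 1

1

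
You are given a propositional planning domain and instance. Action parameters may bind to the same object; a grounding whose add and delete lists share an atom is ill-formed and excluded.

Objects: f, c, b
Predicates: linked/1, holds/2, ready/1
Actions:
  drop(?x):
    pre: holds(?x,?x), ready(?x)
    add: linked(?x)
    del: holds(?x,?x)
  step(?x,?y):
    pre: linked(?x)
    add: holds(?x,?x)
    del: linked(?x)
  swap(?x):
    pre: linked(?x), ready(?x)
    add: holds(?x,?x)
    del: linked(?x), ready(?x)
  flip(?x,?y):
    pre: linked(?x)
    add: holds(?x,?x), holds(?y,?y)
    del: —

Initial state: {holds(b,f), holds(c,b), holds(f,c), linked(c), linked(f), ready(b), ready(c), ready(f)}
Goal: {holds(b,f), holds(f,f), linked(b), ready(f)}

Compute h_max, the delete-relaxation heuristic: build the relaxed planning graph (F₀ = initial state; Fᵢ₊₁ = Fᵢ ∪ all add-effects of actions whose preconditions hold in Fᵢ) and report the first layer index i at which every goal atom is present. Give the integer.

2

F0 = init (8 atoms)
F1 = F0 ∪ {holds(b,b), holds(c,c), holds(f,f)}  (11 atoms)
F2 = F1 ∪ {linked(b)}  (12 atoms)
goal ⊆ F2  ⇒  h_max = 2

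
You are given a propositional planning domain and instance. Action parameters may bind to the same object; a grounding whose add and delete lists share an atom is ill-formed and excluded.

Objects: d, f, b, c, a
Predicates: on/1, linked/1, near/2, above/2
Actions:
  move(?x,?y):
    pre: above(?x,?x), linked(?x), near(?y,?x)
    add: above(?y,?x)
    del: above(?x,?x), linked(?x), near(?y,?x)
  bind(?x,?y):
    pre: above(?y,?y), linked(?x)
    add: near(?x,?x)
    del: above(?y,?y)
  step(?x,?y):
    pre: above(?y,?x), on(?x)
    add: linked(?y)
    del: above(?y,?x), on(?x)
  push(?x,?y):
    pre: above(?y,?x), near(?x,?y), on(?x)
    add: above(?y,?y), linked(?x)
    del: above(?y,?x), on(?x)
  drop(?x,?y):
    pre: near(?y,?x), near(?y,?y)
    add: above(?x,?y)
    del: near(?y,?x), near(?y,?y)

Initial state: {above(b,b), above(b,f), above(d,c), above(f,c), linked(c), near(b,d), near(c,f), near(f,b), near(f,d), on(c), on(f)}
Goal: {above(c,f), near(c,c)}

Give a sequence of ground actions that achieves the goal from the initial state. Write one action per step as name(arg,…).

bind(c,b); push(f,b); push(c,f); move(f,c)

1. bind(c,b)  →  {above(b,f), above(d,c), above(f,c), linked(c), near(b,d), near(c,c), near(c,f), near(f,b), near(f,d), on(c), on(f)}
2. push(f,b)  →  {above(b,b), above(d,c), above(f,c), linked(c), linked(f), near(b,d), near(c,c), near(c,f), near(f,b), near(f,d), on(c)}
3. push(c,f)  →  {above(b,b), above(d,c), above(f,f), linked(c), linked(f), near(b,d), near(c,c), near(c,f), near(f,b), near(f,d)}
4. move(f,c)  →  {above(b,b), above(c,f), above(d,c), linked(c), near(b,d), near(c,c), near(f,b), near(f,d)}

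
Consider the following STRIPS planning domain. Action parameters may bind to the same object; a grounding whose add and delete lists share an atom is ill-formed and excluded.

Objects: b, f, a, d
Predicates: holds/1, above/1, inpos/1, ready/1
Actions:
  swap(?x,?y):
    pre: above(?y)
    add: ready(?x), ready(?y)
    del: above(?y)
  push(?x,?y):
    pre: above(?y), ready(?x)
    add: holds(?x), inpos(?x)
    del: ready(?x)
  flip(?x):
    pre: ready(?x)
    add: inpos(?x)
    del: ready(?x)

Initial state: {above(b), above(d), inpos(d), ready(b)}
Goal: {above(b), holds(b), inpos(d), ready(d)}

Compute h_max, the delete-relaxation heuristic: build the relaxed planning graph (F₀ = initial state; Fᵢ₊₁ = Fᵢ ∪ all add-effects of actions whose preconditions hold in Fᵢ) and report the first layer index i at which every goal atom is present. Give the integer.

F0 = init (4 atoms)
F1 = F0 ∪ {holds(b), inpos(b), ready(a), ready(d), ready(f)}  (9 atoms)
goal ⊆ F1  ⇒  h_max = 1

1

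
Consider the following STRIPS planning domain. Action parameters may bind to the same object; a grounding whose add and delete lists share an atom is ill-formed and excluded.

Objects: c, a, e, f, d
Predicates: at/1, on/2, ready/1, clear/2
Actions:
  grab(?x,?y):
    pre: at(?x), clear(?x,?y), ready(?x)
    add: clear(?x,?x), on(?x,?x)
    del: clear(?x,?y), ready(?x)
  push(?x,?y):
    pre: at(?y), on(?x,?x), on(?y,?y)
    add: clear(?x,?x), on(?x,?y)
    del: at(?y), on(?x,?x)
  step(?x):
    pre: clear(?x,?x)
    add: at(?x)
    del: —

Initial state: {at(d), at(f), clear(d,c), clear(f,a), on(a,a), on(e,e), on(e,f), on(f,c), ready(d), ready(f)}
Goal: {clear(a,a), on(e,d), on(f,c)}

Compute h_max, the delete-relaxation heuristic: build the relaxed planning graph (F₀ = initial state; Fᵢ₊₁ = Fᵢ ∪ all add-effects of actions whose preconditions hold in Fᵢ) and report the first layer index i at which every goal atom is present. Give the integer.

F0 = init (10 atoms)
F1 = F0 ∪ {clear(d,d), clear(f,f), on(d,d), on(f,f)}  (14 atoms)
F2 = F1 ∪ {clear(a,a), clear(e,e), on(a,d), on(a,f), on(d,f), on(e,d), on(f,d)}  (21 atoms)
goal ⊆ F2  ⇒  h_max = 2

2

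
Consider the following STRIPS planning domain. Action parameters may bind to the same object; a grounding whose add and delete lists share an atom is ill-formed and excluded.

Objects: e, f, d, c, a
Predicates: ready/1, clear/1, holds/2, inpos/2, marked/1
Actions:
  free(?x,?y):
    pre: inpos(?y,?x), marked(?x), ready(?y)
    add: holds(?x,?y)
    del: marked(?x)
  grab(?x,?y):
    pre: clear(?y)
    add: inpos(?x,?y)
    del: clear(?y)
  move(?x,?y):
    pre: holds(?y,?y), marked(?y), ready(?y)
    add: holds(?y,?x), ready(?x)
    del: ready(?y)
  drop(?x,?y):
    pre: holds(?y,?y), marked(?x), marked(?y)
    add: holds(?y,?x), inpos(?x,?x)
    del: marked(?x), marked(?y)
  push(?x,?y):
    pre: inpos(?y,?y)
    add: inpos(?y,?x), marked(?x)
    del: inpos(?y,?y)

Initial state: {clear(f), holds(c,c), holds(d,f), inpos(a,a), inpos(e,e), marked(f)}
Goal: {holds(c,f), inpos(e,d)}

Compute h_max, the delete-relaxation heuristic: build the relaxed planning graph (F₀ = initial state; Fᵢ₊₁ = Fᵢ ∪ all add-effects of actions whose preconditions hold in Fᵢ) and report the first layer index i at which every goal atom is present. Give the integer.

2

F0 = init (6 atoms)
F1 = F0 ∪ {inpos(a,c), inpos(a,d), inpos(a,e), inpos(a,f), inpos(c,f), inpos(d,f), inpos(e,a), inpos(e,c), inpos(e,d), inpos(e,f), inpos(f,f), marked(a), marked(c), marked(d), marked(e)}  (21 atoms)
F2 = F1 ∪ {holds(c,a), holds(c,d), holds(c,e), holds(c,f), inpos(c,c), inpos(d,d), inpos(f,a), inpos(f,c), inpos(f,d), inpos(f,e)}  (31 atoms)
goal ⊆ F2  ⇒  h_max = 2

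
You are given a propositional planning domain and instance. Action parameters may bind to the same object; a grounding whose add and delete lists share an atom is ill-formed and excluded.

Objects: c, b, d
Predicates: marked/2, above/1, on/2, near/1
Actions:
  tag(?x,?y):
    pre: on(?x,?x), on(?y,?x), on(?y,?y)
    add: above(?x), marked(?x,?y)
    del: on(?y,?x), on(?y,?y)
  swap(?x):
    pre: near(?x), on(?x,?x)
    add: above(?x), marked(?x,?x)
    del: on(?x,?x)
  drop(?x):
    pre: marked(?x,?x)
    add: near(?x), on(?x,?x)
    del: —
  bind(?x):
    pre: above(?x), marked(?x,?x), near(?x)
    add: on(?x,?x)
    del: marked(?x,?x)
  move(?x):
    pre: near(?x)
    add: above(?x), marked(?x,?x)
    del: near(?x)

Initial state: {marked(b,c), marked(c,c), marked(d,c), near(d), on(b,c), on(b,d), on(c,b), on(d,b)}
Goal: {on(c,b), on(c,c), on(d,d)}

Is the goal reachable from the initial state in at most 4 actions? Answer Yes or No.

Yes

1. drop(c)  →  {marked(b,c), marked(c,c), marked(d,c), near(c), near(d), on(b,c), on(b,d), on(c,b), on(c,c), on(d,b)}
2. move(d)  →  {above(d), marked(b,c), marked(c,c), marked(d,c), marked(d,d), near(c), on(b,c), on(b,d), on(c,b), on(c,c), on(d,b)}
3. drop(d)  →  {above(d), marked(b,c), marked(c,c), marked(d,c), marked(d,d), near(c), near(d), on(b,c), on(b,d), on(c,b), on(c,c), on(d,b), on(d,d)}
optimal plan length = 3; 3 ≤ 4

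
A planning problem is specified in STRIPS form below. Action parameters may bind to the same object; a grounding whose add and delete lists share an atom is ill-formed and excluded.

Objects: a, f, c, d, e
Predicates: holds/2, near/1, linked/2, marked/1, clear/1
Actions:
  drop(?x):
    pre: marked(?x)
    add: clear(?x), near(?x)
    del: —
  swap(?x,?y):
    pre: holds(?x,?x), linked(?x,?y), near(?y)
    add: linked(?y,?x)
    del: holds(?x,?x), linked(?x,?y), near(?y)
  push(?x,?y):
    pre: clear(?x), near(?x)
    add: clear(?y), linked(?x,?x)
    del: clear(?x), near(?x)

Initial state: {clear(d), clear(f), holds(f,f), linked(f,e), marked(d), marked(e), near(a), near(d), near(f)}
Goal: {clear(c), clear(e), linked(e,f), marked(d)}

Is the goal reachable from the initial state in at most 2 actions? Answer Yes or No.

1. drop(e)  →  {clear(d), clear(e), clear(f), holds(f,f), linked(f,e), marked(d), marked(e), near(a), near(d), near(e), near(f)}
2. swap(f,e)  →  {clear(d), clear(e), clear(f), linked(e,f), marked(d), marked(e), near(a), near(d), near(f)}
3. push(f,c)  →  {clear(c), clear(d), clear(e), linked(e,f), linked(f,f), marked(d), marked(e), near(a), near(d)}
optimal plan length = 3; 3 > 2

No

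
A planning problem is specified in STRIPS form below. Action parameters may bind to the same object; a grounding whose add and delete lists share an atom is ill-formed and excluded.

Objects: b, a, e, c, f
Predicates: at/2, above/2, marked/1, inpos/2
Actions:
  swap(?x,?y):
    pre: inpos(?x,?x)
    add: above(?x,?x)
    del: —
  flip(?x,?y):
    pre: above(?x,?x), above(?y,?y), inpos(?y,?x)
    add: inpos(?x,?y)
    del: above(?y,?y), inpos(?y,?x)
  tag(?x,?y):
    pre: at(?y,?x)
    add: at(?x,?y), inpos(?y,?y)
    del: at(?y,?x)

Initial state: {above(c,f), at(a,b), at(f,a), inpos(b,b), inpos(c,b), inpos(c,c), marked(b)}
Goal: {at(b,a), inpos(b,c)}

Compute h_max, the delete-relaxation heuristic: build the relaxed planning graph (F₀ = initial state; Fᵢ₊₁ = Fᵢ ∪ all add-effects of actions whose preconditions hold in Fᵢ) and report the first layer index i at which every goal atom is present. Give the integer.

2

F0 = init (7 atoms)
F1 = F0 ∪ {above(b,b), above(c,c), at(a,f), at(b,a), inpos(a,a), inpos(f,f)}  (13 atoms)
F2 = F1 ∪ {above(a,a), above(f,f), inpos(b,c)}  (16 atoms)
goal ⊆ F2  ⇒  h_max = 2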